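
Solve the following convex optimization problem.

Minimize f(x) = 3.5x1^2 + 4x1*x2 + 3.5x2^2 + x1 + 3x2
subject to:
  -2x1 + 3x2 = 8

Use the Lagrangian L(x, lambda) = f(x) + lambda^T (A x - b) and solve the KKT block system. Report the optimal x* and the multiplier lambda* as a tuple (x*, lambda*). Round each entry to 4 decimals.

Form the Lagrangian:
  L(x, lambda) = (1/2) x^T Q x + c^T x + lambda^T (A x - b)
Stationarity (grad_x L = 0): Q x + c + A^T lambda = 0.
Primal feasibility: A x = b.

This gives the KKT block system:
  [ Q   A^T ] [ x     ]   [-c ]
  [ A    0  ] [ lambda ] = [ b ]

Solving the linear system:
  x*      = (-1.6906, 1.5396)
  lambda* = (-2.3381)
  f(x*)   = 10.8165

x* = (-1.6906, 1.5396), lambda* = (-2.3381)


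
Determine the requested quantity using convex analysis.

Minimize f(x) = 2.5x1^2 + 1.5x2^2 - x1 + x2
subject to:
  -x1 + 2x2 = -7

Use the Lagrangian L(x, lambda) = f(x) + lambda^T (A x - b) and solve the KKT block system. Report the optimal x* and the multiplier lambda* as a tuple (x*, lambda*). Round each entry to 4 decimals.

Form the Lagrangian:
  L(x, lambda) = (1/2) x^T Q x + c^T x + lambda^T (A x - b)
Stationarity (grad_x L = 0): Q x + c + A^T lambda = 0.
Primal feasibility: A x = b.

This gives the KKT block system:
  [ Q   A^T ] [ x     ]   [-c ]
  [ A    0  ] [ lambda ] = [ b ]

Solving the linear system:
  x*      = (1, -3)
  lambda* = (4)
  f(x*)   = 12

x* = (1, -3), lambda* = (4)


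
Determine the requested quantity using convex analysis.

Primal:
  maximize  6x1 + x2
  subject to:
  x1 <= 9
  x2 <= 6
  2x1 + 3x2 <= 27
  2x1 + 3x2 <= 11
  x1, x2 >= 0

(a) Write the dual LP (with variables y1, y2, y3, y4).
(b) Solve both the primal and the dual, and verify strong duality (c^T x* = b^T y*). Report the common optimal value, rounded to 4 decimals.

The standard primal-dual pair for 'max c^T x s.t. A x <= b, x >= 0' is:
  Dual:  min b^T y  s.t.  A^T y >= c,  y >= 0.

So the dual LP is:
  minimize  9y1 + 6y2 + 27y3 + 11y4
  subject to:
    y1 + 2y3 + 2y4 >= 6
    y2 + 3y3 + 3y4 >= 1
    y1, y2, y3, y4 >= 0

Solving the primal: x* = (5.5, 0).
  primal value c^T x* = 33.
Solving the dual: y* = (0, 0, 0, 3).
  dual value b^T y* = 33.
Strong duality: c^T x* = b^T y*. Confirmed.

33


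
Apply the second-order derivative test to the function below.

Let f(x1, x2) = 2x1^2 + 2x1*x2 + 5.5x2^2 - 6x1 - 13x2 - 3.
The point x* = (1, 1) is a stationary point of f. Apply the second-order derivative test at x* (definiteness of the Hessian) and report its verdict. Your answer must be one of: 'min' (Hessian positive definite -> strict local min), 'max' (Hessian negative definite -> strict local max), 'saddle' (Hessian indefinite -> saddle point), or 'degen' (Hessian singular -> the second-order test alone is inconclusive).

Compute the Hessian H = grad^2 f:
  H = [[4, 2], [2, 11]]
Verify stationarity: grad f(x*) = H x* + g = (0, 0).
Eigenvalues of H: 3.4689, 11.5311.
Both eigenvalues > 0, so H is positive definite -> x* is a strict local min.

min


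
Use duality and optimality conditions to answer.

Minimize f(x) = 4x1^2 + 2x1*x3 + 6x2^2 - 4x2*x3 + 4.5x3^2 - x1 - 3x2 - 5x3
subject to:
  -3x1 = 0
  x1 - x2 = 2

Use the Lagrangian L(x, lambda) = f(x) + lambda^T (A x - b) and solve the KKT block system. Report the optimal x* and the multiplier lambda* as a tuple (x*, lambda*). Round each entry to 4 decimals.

Form the Lagrangian:
  L(x, lambda) = (1/2) x^T Q x + c^T x + lambda^T (A x - b)
Stationarity (grad_x L = 0): Q x + c + A^T lambda = 0.
Primal feasibility: A x = b.

This gives the KKT block system:
  [ Q   A^T ] [ x     ]   [-c ]
  [ A    0  ] [ lambda ] = [ b ]

Solving the linear system:
  x*      = (0, -2, -0.3333)
  lambda* = (-9.1111, -25.6667)
  f(x*)   = 29.5

x* = (0, -2, -0.3333), lambda* = (-9.1111, -25.6667)


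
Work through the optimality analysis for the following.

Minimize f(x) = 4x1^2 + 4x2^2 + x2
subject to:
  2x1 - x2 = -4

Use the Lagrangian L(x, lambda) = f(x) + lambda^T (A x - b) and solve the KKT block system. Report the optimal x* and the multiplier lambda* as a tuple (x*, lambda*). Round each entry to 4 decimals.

Form the Lagrangian:
  L(x, lambda) = (1/2) x^T Q x + c^T x + lambda^T (A x - b)
Stationarity (grad_x L = 0): Q x + c + A^T lambda = 0.
Primal feasibility: A x = b.

This gives the KKT block system:
  [ Q   A^T ] [ x     ]   [-c ]
  [ A    0  ] [ lambda ] = [ b ]

Solving the linear system:
  x*      = (-1.65, 0.7)
  lambda* = (6.6)
  f(x*)   = 13.55

x* = (-1.65, 0.7), lambda* = (6.6)


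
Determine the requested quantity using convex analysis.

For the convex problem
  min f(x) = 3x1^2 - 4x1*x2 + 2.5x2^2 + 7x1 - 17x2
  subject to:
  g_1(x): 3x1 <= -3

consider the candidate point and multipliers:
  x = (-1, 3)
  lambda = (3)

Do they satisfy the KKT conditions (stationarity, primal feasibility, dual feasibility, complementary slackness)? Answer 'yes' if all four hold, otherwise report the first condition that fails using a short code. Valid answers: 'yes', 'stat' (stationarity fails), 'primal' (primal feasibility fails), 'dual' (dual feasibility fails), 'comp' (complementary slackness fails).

Gradient of f: grad f(x) = Q x + c = (-11, 2)
Constraint values g_i(x) = a_i^T x - b_i:
  g_1((-1, 3)) = 0
Stationarity residual: grad f(x) + sum_i lambda_i a_i = (-2, 2)
  -> stationarity FAILS
Primal feasibility (all g_i <= 0): OK
Dual feasibility (all lambda_i >= 0): OK
Complementary slackness (lambda_i * g_i(x) = 0 for all i): OK

Verdict: the first failing condition is stationarity -> stat.

stat


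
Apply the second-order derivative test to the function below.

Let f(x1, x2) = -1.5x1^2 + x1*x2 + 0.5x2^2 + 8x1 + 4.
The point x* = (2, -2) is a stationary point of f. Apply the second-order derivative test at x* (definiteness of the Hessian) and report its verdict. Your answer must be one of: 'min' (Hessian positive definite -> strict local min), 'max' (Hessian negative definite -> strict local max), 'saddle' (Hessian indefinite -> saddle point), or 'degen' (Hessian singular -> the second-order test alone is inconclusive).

Compute the Hessian H = grad^2 f:
  H = [[-3, 1], [1, 1]]
Verify stationarity: grad f(x*) = H x* + g = (0, 0).
Eigenvalues of H: -3.2361, 1.2361.
Eigenvalues have mixed signs, so H is indefinite -> x* is a saddle point.

saddle


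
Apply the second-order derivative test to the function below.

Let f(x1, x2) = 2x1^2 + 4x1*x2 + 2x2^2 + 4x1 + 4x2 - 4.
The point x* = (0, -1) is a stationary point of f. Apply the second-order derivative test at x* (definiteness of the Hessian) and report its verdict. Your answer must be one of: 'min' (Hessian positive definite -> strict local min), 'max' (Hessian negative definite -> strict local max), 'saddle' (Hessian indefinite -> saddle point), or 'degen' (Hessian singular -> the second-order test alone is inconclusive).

Compute the Hessian H = grad^2 f:
  H = [[4, 4], [4, 4]]
Verify stationarity: grad f(x*) = H x* + g = (0, 0).
Eigenvalues of H: 0, 8.
H has a zero eigenvalue (singular; positive semidefinite but not definite), so H is neither positive definite, negative definite, nor indefinite. The second-order test alone is inconclusive -> degen.
(Indeed, f is constant along the null direction of H through x*, so x* is not a strict local extremum.)

degen


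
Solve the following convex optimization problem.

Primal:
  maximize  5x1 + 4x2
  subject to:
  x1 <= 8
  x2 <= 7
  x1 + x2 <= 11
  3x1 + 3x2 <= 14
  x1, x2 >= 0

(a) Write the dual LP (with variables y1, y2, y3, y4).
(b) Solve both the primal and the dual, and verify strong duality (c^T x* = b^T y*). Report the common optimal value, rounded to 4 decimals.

The standard primal-dual pair for 'max c^T x s.t. A x <= b, x >= 0' is:
  Dual:  min b^T y  s.t.  A^T y >= c,  y >= 0.

So the dual LP is:
  minimize  8y1 + 7y2 + 11y3 + 14y4
  subject to:
    y1 + y3 + 3y4 >= 5
    y2 + y3 + 3y4 >= 4
    y1, y2, y3, y4 >= 0

Solving the primal: x* = (4.6667, 0).
  primal value c^T x* = 23.3333.
Solving the dual: y* = (0, 0, 0, 1.6667).
  dual value b^T y* = 23.3333.
Strong duality: c^T x* = b^T y*. Confirmed.

23.3333


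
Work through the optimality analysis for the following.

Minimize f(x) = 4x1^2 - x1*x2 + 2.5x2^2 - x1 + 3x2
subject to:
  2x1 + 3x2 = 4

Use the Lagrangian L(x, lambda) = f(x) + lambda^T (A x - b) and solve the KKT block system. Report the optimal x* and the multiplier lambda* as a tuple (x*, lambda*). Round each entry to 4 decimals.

Form the Lagrangian:
  L(x, lambda) = (1/2) x^T Q x + c^T x + lambda^T (A x - b)
Stationarity (grad_x L = 0): Q x + c + A^T lambda = 0.
Primal feasibility: A x = b.

This gives the KKT block system:
  [ Q   A^T ] [ x     ]   [-c ]
  [ A    0  ] [ lambda ] = [ b ]

Solving the linear system:
  x*      = (0.7596, 0.8269)
  lambda* = (-2.125)
  f(x*)   = 5.1106

x* = (0.7596, 0.8269), lambda* = (-2.125)


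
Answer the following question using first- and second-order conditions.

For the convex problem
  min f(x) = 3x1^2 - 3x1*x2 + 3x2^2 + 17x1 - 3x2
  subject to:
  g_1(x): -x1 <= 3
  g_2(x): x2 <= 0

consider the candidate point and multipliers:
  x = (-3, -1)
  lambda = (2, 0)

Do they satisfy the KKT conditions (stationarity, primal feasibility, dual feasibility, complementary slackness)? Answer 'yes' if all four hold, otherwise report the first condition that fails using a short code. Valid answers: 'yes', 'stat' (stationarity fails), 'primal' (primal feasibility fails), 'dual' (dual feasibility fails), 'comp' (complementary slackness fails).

Gradient of f: grad f(x) = Q x + c = (2, 0)
Constraint values g_i(x) = a_i^T x - b_i:
  g_1((-3, -1)) = 0
  g_2((-3, -1)) = -1
Stationarity residual: grad f(x) + sum_i lambda_i a_i = (0, 0)
  -> stationarity OK
Primal feasibility (all g_i <= 0): OK
Dual feasibility (all lambda_i >= 0): OK
Complementary slackness (lambda_i * g_i(x) = 0 for all i): OK

Verdict: yes, KKT holds.

yes


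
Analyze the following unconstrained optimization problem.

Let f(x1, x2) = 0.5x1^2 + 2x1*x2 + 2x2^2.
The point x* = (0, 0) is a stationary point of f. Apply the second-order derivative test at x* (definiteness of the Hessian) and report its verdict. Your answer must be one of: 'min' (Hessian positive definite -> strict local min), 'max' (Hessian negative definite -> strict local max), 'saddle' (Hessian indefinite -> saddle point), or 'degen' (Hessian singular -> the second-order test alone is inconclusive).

Compute the Hessian H = grad^2 f:
  H = [[1, 2], [2, 4]]
Verify stationarity: grad f(x*) = H x* + g = (0, 0).
Eigenvalues of H: 0, 5.
H has a zero eigenvalue (singular; positive semidefinite but not definite), so H is neither positive definite, negative definite, nor indefinite. The second-order test alone is inconclusive -> degen.
(Indeed, f is constant along the null direction of H through x*, so x* is not a strict local extremum.)

degen


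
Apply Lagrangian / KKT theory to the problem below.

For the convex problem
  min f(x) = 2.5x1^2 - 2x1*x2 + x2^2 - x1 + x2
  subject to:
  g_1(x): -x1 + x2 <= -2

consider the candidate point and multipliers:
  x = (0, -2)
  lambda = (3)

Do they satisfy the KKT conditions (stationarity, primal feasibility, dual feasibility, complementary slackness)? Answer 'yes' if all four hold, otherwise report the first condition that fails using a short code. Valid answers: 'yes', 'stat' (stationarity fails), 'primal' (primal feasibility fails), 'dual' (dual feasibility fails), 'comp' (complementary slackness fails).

Gradient of f: grad f(x) = Q x + c = (3, -3)
Constraint values g_i(x) = a_i^T x - b_i:
  g_1((0, -2)) = 0
Stationarity residual: grad f(x) + sum_i lambda_i a_i = (0, 0)
  -> stationarity OK
Primal feasibility (all g_i <= 0): OK
Dual feasibility (all lambda_i >= 0): OK
Complementary slackness (lambda_i * g_i(x) = 0 for all i): OK

Verdict: yes, KKT holds.

yes


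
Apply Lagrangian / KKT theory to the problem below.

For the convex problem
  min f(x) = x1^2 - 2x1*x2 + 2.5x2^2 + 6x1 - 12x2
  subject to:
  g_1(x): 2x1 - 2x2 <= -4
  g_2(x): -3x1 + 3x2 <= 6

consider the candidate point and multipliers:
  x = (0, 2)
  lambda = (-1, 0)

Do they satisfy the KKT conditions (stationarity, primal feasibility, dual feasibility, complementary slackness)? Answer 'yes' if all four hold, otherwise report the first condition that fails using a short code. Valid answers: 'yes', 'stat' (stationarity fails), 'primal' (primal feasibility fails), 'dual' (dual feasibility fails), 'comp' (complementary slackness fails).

Gradient of f: grad f(x) = Q x + c = (2, -2)
Constraint values g_i(x) = a_i^T x - b_i:
  g_1((0, 2)) = 0
  g_2((0, 2)) = 0
Stationarity residual: grad f(x) + sum_i lambda_i a_i = (0, 0)
  -> stationarity OK
Primal feasibility (all g_i <= 0): OK
Dual feasibility (all lambda_i >= 0): FAILS
Complementary slackness (lambda_i * g_i(x) = 0 for all i): OK

Verdict: the first failing condition is dual_feasibility -> dual.

dual


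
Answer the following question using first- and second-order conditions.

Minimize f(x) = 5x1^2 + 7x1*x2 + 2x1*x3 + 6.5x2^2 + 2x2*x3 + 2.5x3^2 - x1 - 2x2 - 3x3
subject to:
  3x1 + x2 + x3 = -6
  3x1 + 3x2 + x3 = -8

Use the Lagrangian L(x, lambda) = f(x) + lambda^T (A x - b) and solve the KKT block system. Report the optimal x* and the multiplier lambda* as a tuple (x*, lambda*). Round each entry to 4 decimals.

Form the Lagrangian:
  L(x, lambda) = (1/2) x^T Q x + c^T x + lambda^T (A x - b)
Stationarity (grad_x L = 0): Q x + c + A^T lambda = 0.
Primal feasibility: A x = b.

This gives the KKT block system:
  [ Q   A^T ] [ x     ]   [-c ]
  [ A    0  ] [ lambda ] = [ b ]

Solving the linear system:
  x*      = (-1.6744, -1, 0.0233)
  lambda* = (-0.9884, 9.2209)
  f(x*)   = 35.7209

x* = (-1.6744, -1, 0.0233), lambda* = (-0.9884, 9.2209)


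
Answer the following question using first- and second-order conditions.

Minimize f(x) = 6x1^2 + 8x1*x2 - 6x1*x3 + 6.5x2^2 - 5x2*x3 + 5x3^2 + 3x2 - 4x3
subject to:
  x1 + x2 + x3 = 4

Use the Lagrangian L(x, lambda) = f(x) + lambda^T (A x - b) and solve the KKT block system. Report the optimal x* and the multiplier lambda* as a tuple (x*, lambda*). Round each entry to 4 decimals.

Form the Lagrangian:
  L(x, lambda) = (1/2) x^T Q x + c^T x + lambda^T (A x - b)
Stationarity (grad_x L = 0): Q x + c + A^T lambda = 0.
Primal feasibility: A x = b.

This gives the KKT block system:
  [ Q   A^T ] [ x     ]   [-c ]
  [ A    0  ] [ lambda ] = [ b ]

Solving the linear system:
  x*      = (1.5765, 0.2206, 2.2028)
  lambda* = (-7.4662)
  f(x*)   = 10.8577

x* = (1.5765, 0.2206, 2.2028), lambda* = (-7.4662)


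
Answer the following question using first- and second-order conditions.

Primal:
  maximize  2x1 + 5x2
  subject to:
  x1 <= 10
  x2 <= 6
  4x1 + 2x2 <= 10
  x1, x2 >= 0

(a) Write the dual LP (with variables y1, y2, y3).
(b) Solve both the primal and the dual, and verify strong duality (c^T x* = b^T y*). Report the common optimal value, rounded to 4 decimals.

The standard primal-dual pair for 'max c^T x s.t. A x <= b, x >= 0' is:
  Dual:  min b^T y  s.t.  A^T y >= c,  y >= 0.

So the dual LP is:
  minimize  10y1 + 6y2 + 10y3
  subject to:
    y1 + 4y3 >= 2
    y2 + 2y3 >= 5
    y1, y2, y3 >= 0

Solving the primal: x* = (0, 5).
  primal value c^T x* = 25.
Solving the dual: y* = (0, 0, 2.5).
  dual value b^T y* = 25.
Strong duality: c^T x* = b^T y*. Confirmed.

25


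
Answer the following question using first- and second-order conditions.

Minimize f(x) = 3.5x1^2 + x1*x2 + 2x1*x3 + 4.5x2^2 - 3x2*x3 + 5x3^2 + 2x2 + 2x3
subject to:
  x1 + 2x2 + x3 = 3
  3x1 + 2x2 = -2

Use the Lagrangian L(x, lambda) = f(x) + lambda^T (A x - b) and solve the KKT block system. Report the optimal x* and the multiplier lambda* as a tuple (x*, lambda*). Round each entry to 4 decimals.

Form the Lagrangian:
  L(x, lambda) = (1/2) x^T Q x + c^T x + lambda^T (A x - b)
Stationarity (grad_x L = 0): Q x + c + A^T lambda = 0.
Primal feasibility: A x = b.

This gives the KKT block system:
  [ Q   A^T ] [ x     ]   [-c ]
  [ A    0  ] [ lambda ] = [ b ]

Solving the linear system:
  x*      = (-1.6842, 1.5263, 1.6316)
  lambda* = (-10.3684, 5.7895)
  f(x*)   = 24.5

x* = (-1.6842, 1.5263, 1.6316), lambda* = (-10.3684, 5.7895)


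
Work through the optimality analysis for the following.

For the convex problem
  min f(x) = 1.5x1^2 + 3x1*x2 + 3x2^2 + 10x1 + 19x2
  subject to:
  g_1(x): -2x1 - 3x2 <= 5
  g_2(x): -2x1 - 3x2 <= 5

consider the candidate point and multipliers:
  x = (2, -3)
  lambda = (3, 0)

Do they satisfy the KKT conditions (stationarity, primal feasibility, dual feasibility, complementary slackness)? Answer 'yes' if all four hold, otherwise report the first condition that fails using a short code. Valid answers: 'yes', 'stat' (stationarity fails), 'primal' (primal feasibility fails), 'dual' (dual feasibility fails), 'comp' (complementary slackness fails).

Gradient of f: grad f(x) = Q x + c = (7, 7)
Constraint values g_i(x) = a_i^T x - b_i:
  g_1((2, -3)) = 0
  g_2((2, -3)) = 0
Stationarity residual: grad f(x) + sum_i lambda_i a_i = (1, -2)
  -> stationarity FAILS
Primal feasibility (all g_i <= 0): OK
Dual feasibility (all lambda_i >= 0): OK
Complementary slackness (lambda_i * g_i(x) = 0 for all i): OK

Verdict: the first failing condition is stationarity -> stat.

stat


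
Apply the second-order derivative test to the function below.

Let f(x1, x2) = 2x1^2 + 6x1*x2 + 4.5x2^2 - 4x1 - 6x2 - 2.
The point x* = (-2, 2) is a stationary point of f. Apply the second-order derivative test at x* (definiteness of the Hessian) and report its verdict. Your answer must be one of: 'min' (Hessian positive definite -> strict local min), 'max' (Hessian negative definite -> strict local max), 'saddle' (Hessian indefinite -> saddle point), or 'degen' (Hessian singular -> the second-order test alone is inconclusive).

Compute the Hessian H = grad^2 f:
  H = [[4, 6], [6, 9]]
Verify stationarity: grad f(x*) = H x* + g = (0, 0).
Eigenvalues of H: 0, 13.
H has a zero eigenvalue (singular; positive semidefinite but not definite), so H is neither positive definite, negative definite, nor indefinite. The second-order test alone is inconclusive -> degen.
(Indeed, f is constant along the null direction of H through x*, so x* is not a strict local extremum.)

degen


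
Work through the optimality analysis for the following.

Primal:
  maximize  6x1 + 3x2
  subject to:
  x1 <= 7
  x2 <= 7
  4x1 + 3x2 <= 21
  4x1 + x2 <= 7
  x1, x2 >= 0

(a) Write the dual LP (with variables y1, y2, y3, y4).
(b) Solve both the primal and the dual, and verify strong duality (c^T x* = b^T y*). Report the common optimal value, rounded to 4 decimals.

The standard primal-dual pair for 'max c^T x s.t. A x <= b, x >= 0' is:
  Dual:  min b^T y  s.t.  A^T y >= c,  y >= 0.

So the dual LP is:
  minimize  7y1 + 7y2 + 21y3 + 7y4
  subject to:
    y1 + 4y3 + 4y4 >= 6
    y2 + 3y3 + y4 >= 3
    y1, y2, y3, y4 >= 0

Solving the primal: x* = (0, 7).
  primal value c^T x* = 21.
Solving the dual: y* = (0, 1.5, 0, 1.5).
  dual value b^T y* = 21.
Strong duality: c^T x* = b^T y*. Confirmed.

21


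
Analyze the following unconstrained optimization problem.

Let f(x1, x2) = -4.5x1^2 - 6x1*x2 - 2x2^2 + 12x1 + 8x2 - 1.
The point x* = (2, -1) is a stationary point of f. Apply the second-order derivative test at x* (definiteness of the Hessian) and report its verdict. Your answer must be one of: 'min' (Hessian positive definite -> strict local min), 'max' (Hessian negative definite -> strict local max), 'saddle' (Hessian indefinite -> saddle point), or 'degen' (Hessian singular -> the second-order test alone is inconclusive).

Compute the Hessian H = grad^2 f:
  H = [[-9, -6], [-6, -4]]
Verify stationarity: grad f(x*) = H x* + g = (0, 0).
Eigenvalues of H: -13, 0.
H has a zero eigenvalue (singular; negative semidefinite but not definite), so H is neither positive definite, negative definite, nor indefinite. The second-order test alone is inconclusive -> degen.
(Indeed, f is constant along the null direction of H through x*, so x* is not a strict local extremum.)

degen


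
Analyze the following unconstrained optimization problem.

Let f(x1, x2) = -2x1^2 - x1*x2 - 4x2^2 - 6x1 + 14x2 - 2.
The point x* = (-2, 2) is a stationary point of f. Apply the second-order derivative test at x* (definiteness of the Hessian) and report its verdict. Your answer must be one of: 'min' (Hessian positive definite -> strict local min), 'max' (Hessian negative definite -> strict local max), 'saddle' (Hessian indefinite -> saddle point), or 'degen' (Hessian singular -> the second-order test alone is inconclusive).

Compute the Hessian H = grad^2 f:
  H = [[-4, -1], [-1, -8]]
Verify stationarity: grad f(x*) = H x* + g = (0, 0).
Eigenvalues of H: -8.2361, -3.7639.
Both eigenvalues < 0, so H is negative definite -> x* is a strict local max.

max


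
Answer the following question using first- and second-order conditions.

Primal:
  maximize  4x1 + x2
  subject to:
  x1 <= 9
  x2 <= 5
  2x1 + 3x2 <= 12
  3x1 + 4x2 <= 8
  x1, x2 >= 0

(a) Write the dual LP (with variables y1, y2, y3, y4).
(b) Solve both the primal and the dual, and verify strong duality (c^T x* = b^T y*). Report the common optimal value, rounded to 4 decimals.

The standard primal-dual pair for 'max c^T x s.t. A x <= b, x >= 0' is:
  Dual:  min b^T y  s.t.  A^T y >= c,  y >= 0.

So the dual LP is:
  minimize  9y1 + 5y2 + 12y3 + 8y4
  subject to:
    y1 + 2y3 + 3y4 >= 4
    y2 + 3y3 + 4y4 >= 1
    y1, y2, y3, y4 >= 0

Solving the primal: x* = (2.6667, 0).
  primal value c^T x* = 10.6667.
Solving the dual: y* = (0, 0, 0, 1.3333).
  dual value b^T y* = 10.6667.
Strong duality: c^T x* = b^T y*. Confirmed.

10.6667


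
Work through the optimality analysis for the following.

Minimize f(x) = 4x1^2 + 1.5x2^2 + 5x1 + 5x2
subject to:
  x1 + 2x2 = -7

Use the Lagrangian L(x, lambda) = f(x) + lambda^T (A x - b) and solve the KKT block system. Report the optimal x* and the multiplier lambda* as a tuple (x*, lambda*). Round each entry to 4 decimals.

Form the Lagrangian:
  L(x, lambda) = (1/2) x^T Q x + c^T x + lambda^T (A x - b)
Stationarity (grad_x L = 0): Q x + c + A^T lambda = 0.
Primal feasibility: A x = b.

This gives the KKT block system:
  [ Q   A^T ] [ x     ]   [-c ]
  [ A    0  ] [ lambda ] = [ b ]

Solving the linear system:
  x*      = (-0.8857, -3.0571)
  lambda* = (2.0857)
  f(x*)   = -2.5571

x* = (-0.8857, -3.0571), lambda* = (2.0857)


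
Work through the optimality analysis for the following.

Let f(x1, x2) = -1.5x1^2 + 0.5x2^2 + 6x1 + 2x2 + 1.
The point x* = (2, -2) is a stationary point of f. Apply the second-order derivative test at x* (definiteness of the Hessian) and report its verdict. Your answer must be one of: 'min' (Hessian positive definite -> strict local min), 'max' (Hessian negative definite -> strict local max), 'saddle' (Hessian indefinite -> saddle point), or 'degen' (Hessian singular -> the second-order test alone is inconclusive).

Compute the Hessian H = grad^2 f:
  H = [[-3, 0], [0, 1]]
Verify stationarity: grad f(x*) = H x* + g = (0, 0).
Eigenvalues of H: -3, 1.
Eigenvalues have mixed signs, so H is indefinite -> x* is a saddle point.

saddle


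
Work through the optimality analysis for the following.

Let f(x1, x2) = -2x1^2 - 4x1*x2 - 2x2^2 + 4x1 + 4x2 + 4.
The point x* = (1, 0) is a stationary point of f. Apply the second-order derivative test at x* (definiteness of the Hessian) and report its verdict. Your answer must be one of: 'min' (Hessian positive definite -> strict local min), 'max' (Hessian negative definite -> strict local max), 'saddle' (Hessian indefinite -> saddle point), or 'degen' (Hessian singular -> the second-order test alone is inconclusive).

Compute the Hessian H = grad^2 f:
  H = [[-4, -4], [-4, -4]]
Verify stationarity: grad f(x*) = H x* + g = (0, 0).
Eigenvalues of H: -8, 0.
H has a zero eigenvalue (singular; negative semidefinite but not definite), so H is neither positive definite, negative definite, nor indefinite. The second-order test alone is inconclusive -> degen.
(Indeed, f is constant along the null direction of H through x*, so x* is not a strict local extremum.)

degen


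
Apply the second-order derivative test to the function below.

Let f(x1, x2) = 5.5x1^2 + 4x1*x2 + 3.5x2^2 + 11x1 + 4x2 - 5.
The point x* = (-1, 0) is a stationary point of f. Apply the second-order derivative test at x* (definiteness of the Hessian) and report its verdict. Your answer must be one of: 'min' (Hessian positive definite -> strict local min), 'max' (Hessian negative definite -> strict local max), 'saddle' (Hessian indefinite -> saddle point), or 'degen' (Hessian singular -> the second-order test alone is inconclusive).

Compute the Hessian H = grad^2 f:
  H = [[11, 4], [4, 7]]
Verify stationarity: grad f(x*) = H x* + g = (0, 0).
Eigenvalues of H: 4.5279, 13.4721.
Both eigenvalues > 0, so H is positive definite -> x* is a strict local min.

min


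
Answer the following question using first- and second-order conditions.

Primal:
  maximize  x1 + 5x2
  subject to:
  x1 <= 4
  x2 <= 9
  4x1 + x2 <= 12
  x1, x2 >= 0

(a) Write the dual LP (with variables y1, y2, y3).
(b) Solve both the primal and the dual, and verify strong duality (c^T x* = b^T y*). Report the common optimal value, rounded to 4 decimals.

The standard primal-dual pair for 'max c^T x s.t. A x <= b, x >= 0' is:
  Dual:  min b^T y  s.t.  A^T y >= c,  y >= 0.

So the dual LP is:
  minimize  4y1 + 9y2 + 12y3
  subject to:
    y1 + 4y3 >= 1
    y2 + y3 >= 5
    y1, y2, y3 >= 0

Solving the primal: x* = (0.75, 9).
  primal value c^T x* = 45.75.
Solving the dual: y* = (0, 4.75, 0.25).
  dual value b^T y* = 45.75.
Strong duality: c^T x* = b^T y*. Confirmed.

45.75


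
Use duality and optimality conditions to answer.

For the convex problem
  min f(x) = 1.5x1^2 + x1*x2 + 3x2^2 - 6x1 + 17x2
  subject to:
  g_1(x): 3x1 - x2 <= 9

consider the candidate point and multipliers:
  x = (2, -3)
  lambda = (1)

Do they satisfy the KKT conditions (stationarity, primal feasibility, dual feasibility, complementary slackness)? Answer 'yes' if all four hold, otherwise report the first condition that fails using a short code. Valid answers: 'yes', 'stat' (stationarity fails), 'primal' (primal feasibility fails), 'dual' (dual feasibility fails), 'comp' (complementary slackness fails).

Gradient of f: grad f(x) = Q x + c = (-3, 1)
Constraint values g_i(x) = a_i^T x - b_i:
  g_1((2, -3)) = 0
Stationarity residual: grad f(x) + sum_i lambda_i a_i = (0, 0)
  -> stationarity OK
Primal feasibility (all g_i <= 0): OK
Dual feasibility (all lambda_i >= 0): OK
Complementary slackness (lambda_i * g_i(x) = 0 for all i): OK

Verdict: yes, KKT holds.

yes


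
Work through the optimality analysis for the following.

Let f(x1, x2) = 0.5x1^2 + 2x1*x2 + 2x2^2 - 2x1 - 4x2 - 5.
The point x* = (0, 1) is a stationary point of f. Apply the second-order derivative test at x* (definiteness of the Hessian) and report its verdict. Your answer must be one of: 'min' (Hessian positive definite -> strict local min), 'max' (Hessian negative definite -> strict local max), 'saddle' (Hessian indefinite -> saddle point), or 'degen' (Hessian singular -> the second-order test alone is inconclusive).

Compute the Hessian H = grad^2 f:
  H = [[1, 2], [2, 4]]
Verify stationarity: grad f(x*) = H x* + g = (0, 0).
Eigenvalues of H: 0, 5.
H has a zero eigenvalue (singular; positive semidefinite but not definite), so H is neither positive definite, negative definite, nor indefinite. The second-order test alone is inconclusive -> degen.
(Indeed, f is constant along the null direction of H through x*, so x* is not a strict local extremum.)

degen


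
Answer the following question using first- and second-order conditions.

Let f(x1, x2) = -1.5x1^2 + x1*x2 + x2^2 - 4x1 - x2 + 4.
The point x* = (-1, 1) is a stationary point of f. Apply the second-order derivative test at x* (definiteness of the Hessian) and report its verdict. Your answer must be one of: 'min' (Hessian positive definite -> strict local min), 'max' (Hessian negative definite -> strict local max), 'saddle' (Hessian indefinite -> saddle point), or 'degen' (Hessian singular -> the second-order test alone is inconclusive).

Compute the Hessian H = grad^2 f:
  H = [[-3, 1], [1, 2]]
Verify stationarity: grad f(x*) = H x* + g = (0, 0).
Eigenvalues of H: -3.1926, 2.1926.
Eigenvalues have mixed signs, so H is indefinite -> x* is a saddle point.

saddle


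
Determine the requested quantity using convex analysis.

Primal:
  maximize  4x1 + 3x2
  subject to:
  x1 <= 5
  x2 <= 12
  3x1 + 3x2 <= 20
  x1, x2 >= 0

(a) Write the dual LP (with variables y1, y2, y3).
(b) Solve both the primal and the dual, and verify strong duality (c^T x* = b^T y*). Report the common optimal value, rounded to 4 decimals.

The standard primal-dual pair for 'max c^T x s.t. A x <= b, x >= 0' is:
  Dual:  min b^T y  s.t.  A^T y >= c,  y >= 0.

So the dual LP is:
  minimize  5y1 + 12y2 + 20y3
  subject to:
    y1 + 3y3 >= 4
    y2 + 3y3 >= 3
    y1, y2, y3 >= 0

Solving the primal: x* = (5, 1.6667).
  primal value c^T x* = 25.
Solving the dual: y* = (1, 0, 1).
  dual value b^T y* = 25.
Strong duality: c^T x* = b^T y*. Confirmed.

25


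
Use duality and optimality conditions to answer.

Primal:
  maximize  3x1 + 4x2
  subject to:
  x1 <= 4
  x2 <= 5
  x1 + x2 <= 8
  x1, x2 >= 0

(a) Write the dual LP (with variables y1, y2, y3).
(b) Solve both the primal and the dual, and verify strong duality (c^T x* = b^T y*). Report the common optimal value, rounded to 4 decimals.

The standard primal-dual pair for 'max c^T x s.t. A x <= b, x >= 0' is:
  Dual:  min b^T y  s.t.  A^T y >= c,  y >= 0.

So the dual LP is:
  minimize  4y1 + 5y2 + 8y3
  subject to:
    y1 + y3 >= 3
    y2 + y3 >= 4
    y1, y2, y3 >= 0

Solving the primal: x* = (3, 5).
  primal value c^T x* = 29.
Solving the dual: y* = (0, 1, 3).
  dual value b^T y* = 29.
Strong duality: c^T x* = b^T y*. Confirmed.

29


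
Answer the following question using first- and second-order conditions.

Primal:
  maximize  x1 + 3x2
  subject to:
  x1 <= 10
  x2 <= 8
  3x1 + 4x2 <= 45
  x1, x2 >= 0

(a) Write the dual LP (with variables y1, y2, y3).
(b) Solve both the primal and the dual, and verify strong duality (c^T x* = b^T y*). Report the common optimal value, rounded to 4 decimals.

The standard primal-dual pair for 'max c^T x s.t. A x <= b, x >= 0' is:
  Dual:  min b^T y  s.t.  A^T y >= c,  y >= 0.

So the dual LP is:
  minimize  10y1 + 8y2 + 45y3
  subject to:
    y1 + 3y3 >= 1
    y2 + 4y3 >= 3
    y1, y2, y3 >= 0

Solving the primal: x* = (4.3333, 8).
  primal value c^T x* = 28.3333.
Solving the dual: y* = (0, 1.6667, 0.3333).
  dual value b^T y* = 28.3333.
Strong duality: c^T x* = b^T y*. Confirmed.

28.3333


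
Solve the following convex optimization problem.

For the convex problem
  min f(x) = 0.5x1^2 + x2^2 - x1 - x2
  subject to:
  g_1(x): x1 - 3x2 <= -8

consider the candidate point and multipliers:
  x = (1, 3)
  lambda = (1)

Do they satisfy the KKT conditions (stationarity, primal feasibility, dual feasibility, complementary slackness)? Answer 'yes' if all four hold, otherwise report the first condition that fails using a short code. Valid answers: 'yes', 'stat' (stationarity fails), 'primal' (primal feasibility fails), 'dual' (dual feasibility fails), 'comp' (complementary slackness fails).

Gradient of f: grad f(x) = Q x + c = (0, 5)
Constraint values g_i(x) = a_i^T x - b_i:
  g_1((1, 3)) = 0
Stationarity residual: grad f(x) + sum_i lambda_i a_i = (1, 2)
  -> stationarity FAILS
Primal feasibility (all g_i <= 0): OK
Dual feasibility (all lambda_i >= 0): OK
Complementary slackness (lambda_i * g_i(x) = 0 for all i): OK

Verdict: the first failing condition is stationarity -> stat.

stat


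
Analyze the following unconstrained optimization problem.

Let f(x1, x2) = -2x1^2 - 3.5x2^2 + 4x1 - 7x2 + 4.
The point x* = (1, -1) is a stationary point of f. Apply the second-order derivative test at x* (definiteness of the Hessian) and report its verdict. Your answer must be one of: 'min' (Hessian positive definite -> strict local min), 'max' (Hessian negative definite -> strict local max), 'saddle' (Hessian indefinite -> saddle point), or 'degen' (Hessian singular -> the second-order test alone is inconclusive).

Compute the Hessian H = grad^2 f:
  H = [[-4, 0], [0, -7]]
Verify stationarity: grad f(x*) = H x* + g = (0, 0).
Eigenvalues of H: -7, -4.
Both eigenvalues < 0, so H is negative definite -> x* is a strict local max.

max


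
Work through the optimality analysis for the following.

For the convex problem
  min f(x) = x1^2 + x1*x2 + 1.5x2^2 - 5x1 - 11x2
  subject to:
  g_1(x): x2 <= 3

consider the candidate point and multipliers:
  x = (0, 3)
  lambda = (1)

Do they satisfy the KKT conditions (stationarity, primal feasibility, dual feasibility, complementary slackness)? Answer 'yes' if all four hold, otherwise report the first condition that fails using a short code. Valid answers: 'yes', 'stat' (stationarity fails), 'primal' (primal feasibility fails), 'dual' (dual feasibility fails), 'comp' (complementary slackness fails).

Gradient of f: grad f(x) = Q x + c = (-2, -2)
Constraint values g_i(x) = a_i^T x - b_i:
  g_1((0, 3)) = 0
Stationarity residual: grad f(x) + sum_i lambda_i a_i = (-2, -1)
  -> stationarity FAILS
Primal feasibility (all g_i <= 0): OK
Dual feasibility (all lambda_i >= 0): OK
Complementary slackness (lambda_i * g_i(x) = 0 for all i): OK

Verdict: the first failing condition is stationarity -> stat.

stat


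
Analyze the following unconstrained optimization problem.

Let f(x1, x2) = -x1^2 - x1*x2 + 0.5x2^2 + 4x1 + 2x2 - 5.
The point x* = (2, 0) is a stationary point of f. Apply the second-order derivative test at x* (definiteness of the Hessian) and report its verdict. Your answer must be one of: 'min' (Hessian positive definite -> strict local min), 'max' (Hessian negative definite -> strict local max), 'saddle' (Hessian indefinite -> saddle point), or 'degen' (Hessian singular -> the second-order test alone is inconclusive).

Compute the Hessian H = grad^2 f:
  H = [[-2, -1], [-1, 1]]
Verify stationarity: grad f(x*) = H x* + g = (0, 0).
Eigenvalues of H: -2.3028, 1.3028.
Eigenvalues have mixed signs, so H is indefinite -> x* is a saddle point.

saddle


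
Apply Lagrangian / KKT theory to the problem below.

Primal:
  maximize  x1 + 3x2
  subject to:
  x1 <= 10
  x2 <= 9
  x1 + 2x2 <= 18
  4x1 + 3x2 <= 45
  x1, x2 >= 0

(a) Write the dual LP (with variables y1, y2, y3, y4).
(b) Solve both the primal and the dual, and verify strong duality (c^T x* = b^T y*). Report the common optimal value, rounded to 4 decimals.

The standard primal-dual pair for 'max c^T x s.t. A x <= b, x >= 0' is:
  Dual:  min b^T y  s.t.  A^T y >= c,  y >= 0.

So the dual LP is:
  minimize  10y1 + 9y2 + 18y3 + 45y4
  subject to:
    y1 + y3 + 4y4 >= 1
    y2 + 2y3 + 3y4 >= 3
    y1, y2, y3, y4 >= 0

Solving the primal: x* = (0, 9).
  primal value c^T x* = 27.
Solving the dual: y* = (0, 1, 1, 0).
  dual value b^T y* = 27.
Strong duality: c^T x* = b^T y*. Confirmed.

27


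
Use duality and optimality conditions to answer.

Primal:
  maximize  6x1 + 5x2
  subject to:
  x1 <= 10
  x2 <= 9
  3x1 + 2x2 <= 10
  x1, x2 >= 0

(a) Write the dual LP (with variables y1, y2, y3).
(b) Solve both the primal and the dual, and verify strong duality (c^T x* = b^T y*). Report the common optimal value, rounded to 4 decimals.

The standard primal-dual pair for 'max c^T x s.t. A x <= b, x >= 0' is:
  Dual:  min b^T y  s.t.  A^T y >= c,  y >= 0.

So the dual LP is:
  minimize  10y1 + 9y2 + 10y3
  subject to:
    y1 + 3y3 >= 6
    y2 + 2y3 >= 5
    y1, y2, y3 >= 0

Solving the primal: x* = (0, 5).
  primal value c^T x* = 25.
Solving the dual: y* = (0, 0, 2.5).
  dual value b^T y* = 25.
Strong duality: c^T x* = b^T y*. Confirmed.

25


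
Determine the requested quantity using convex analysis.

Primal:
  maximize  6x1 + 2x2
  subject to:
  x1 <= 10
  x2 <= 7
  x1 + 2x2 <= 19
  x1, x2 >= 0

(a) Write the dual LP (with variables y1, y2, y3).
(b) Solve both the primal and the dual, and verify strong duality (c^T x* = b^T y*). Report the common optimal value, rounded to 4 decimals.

The standard primal-dual pair for 'max c^T x s.t. A x <= b, x >= 0' is:
  Dual:  min b^T y  s.t.  A^T y >= c,  y >= 0.

So the dual LP is:
  minimize  10y1 + 7y2 + 19y3
  subject to:
    y1 + y3 >= 6
    y2 + 2y3 >= 2
    y1, y2, y3 >= 0

Solving the primal: x* = (10, 4.5).
  primal value c^T x* = 69.
Solving the dual: y* = (5, 0, 1).
  dual value b^T y* = 69.
Strong duality: c^T x* = b^T y*. Confirmed.

69


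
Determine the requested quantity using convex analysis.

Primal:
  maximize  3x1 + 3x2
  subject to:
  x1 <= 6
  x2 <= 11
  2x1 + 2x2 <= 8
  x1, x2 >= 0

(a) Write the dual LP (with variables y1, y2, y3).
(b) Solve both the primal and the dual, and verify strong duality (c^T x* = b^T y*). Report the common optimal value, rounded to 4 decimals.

The standard primal-dual pair for 'max c^T x s.t. A x <= b, x >= 0' is:
  Dual:  min b^T y  s.t.  A^T y >= c,  y >= 0.

So the dual LP is:
  minimize  6y1 + 11y2 + 8y3
  subject to:
    y1 + 2y3 >= 3
    y2 + 2y3 >= 3
    y1, y2, y3 >= 0

Solving the primal: x* = (4, 0).
  primal value c^T x* = 12.
Solving the dual: y* = (0, 0, 1.5).
  dual value b^T y* = 12.
Strong duality: c^T x* = b^T y*. Confirmed.

12


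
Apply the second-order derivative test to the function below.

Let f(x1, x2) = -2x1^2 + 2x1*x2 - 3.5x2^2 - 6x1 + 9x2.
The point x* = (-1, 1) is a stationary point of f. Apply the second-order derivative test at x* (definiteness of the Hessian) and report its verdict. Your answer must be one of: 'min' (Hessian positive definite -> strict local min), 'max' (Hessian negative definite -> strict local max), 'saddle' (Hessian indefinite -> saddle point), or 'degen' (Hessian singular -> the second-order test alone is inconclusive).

Compute the Hessian H = grad^2 f:
  H = [[-4, 2], [2, -7]]
Verify stationarity: grad f(x*) = H x* + g = (0, 0).
Eigenvalues of H: -8, -3.
Both eigenvalues < 0, so H is negative definite -> x* is a strict local max.

max


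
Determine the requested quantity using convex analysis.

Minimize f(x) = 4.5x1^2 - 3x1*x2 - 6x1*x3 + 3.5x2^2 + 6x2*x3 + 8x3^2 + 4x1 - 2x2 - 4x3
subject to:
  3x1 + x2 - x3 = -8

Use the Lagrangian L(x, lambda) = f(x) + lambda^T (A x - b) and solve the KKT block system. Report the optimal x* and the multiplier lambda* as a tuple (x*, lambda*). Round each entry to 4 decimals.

Form the Lagrangian:
  L(x, lambda) = (1/2) x^T Q x + c^T x + lambda^T (A x - b)
Stationarity (grad_x L = 0): Q x + c + A^T lambda = 0.
Primal feasibility: A x = b.

This gives the KKT block system:
  [ Q   A^T ] [ x     ]   [-c ]
  [ A    0  ] [ lambda ] = [ b ]

Solving the linear system:
  x*      = (-2.1158, -1.4113, 0.2411)
  lambda* = (4.0851)
  f(x*)   = 13.0378

x* = (-2.1158, -1.4113, 0.2411), lambda* = (4.0851)


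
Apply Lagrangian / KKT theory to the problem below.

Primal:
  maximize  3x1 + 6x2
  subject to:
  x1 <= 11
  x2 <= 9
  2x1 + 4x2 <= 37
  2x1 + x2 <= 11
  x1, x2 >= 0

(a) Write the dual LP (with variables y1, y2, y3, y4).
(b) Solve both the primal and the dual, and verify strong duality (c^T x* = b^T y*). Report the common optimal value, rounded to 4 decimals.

The standard primal-dual pair for 'max c^T x s.t. A x <= b, x >= 0' is:
  Dual:  min b^T y  s.t.  A^T y >= c,  y >= 0.

So the dual LP is:
  minimize  11y1 + 9y2 + 37y3 + 11y4
  subject to:
    y1 + 2y3 + 2y4 >= 3
    y2 + 4y3 + y4 >= 6
    y1, y2, y3, y4 >= 0

Solving the primal: x* = (1.1667, 8.6667).
  primal value c^T x* = 55.5.
Solving the dual: y* = (0, 0, 1.5, 0).
  dual value b^T y* = 55.5.
Strong duality: c^T x* = b^T y*. Confirmed.

55.5


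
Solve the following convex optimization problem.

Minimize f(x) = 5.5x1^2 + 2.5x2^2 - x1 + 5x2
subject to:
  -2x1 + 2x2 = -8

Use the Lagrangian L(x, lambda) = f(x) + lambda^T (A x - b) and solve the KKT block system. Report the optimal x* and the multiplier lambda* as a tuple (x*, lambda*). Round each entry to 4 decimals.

Form the Lagrangian:
  L(x, lambda) = (1/2) x^T Q x + c^T x + lambda^T (A x - b)
Stationarity (grad_x L = 0): Q x + c + A^T lambda = 0.
Primal feasibility: A x = b.

This gives the KKT block system:
  [ Q   A^T ] [ x     ]   [-c ]
  [ A    0  ] [ lambda ] = [ b ]

Solving the linear system:
  x*      = (1, -3)
  lambda* = (5)
  f(x*)   = 12

x* = (1, -3), lambda* = (5)
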